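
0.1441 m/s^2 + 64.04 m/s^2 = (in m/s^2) 64.18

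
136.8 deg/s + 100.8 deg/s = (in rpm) 39.6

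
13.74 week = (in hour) 2308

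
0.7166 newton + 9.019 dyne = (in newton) 0.7167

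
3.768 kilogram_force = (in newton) 36.95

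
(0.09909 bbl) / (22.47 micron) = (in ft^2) 7547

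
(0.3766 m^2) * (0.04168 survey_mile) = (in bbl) 158.9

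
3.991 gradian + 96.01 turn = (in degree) 3.457e+04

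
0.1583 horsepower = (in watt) 118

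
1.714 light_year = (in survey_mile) 1.008e+13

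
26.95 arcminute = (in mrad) 7.839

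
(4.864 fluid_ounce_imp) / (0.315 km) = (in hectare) 4.387e-11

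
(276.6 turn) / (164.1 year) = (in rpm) 3.207e-06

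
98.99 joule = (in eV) 6.178e+20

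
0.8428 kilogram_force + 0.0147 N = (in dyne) 8.28e+05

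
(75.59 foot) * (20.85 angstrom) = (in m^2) 4.804e-08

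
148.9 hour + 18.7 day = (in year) 0.06823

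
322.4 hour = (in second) 1.161e+06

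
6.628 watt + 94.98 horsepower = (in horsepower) 94.99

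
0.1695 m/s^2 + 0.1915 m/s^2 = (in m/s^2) 0.361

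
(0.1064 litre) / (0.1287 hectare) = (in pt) 0.0002343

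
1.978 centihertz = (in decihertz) 0.1978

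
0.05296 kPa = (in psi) 0.007681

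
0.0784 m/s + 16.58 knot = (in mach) 0.02528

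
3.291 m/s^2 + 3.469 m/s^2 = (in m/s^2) 6.76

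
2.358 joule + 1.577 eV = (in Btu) 0.002235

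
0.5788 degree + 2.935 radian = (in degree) 168.7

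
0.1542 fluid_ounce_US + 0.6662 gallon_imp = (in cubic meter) 0.003033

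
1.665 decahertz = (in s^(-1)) 16.65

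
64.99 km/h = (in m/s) 18.05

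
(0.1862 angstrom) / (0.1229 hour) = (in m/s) 4.208e-14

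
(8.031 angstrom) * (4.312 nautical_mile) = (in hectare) 6.413e-10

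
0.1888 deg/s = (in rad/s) 0.003295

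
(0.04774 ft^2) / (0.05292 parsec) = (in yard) 2.97e-18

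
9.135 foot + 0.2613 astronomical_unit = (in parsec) 1.267e-06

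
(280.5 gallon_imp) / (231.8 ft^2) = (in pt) 167.9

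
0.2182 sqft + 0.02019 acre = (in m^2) 81.73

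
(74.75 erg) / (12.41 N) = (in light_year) 6.367e-23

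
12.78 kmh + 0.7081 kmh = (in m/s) 3.747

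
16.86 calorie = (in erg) 7.054e+08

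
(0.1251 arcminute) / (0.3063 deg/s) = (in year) 2.159e-10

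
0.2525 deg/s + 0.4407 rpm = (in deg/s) 2.897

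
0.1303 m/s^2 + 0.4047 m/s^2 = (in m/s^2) 0.535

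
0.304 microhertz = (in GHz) 3.04e-16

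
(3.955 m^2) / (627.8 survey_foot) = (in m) 0.02067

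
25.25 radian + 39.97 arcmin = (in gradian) 1608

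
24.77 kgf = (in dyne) 2.429e+07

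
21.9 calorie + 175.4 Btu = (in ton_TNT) 4.425e-05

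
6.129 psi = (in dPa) 4.226e+05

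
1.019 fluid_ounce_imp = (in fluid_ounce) 0.979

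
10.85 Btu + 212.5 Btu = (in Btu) 223.4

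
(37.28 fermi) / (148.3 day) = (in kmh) 1.047e-20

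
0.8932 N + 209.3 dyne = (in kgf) 0.09129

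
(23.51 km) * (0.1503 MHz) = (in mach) 1.038e+07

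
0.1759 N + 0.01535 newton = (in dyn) 1.912e+04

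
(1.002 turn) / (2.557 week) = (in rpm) 3.888e-05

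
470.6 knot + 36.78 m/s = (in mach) 0.819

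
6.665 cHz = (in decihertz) 0.6665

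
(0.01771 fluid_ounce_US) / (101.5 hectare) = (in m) 5.16e-13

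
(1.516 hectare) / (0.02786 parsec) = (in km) 1.763e-14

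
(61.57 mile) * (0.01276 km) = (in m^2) 1.264e+06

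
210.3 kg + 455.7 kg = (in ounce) 2.349e+04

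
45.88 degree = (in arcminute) 2753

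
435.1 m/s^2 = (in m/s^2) 435.1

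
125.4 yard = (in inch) 4514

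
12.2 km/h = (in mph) 7.581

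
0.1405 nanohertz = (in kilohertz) 1.405e-13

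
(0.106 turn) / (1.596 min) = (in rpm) 0.06642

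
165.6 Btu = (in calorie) 4.176e+04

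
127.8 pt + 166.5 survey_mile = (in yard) 2.93e+05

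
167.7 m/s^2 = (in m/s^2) 167.7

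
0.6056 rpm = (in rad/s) 0.06342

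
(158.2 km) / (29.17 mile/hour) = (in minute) 202.2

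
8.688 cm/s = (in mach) 0.0002552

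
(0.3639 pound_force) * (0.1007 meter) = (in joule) 0.163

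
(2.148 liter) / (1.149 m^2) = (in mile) 1.162e-06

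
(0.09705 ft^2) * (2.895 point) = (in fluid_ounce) 0.3114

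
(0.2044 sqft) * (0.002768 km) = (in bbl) 0.3306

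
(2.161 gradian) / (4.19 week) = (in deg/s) 7.675e-07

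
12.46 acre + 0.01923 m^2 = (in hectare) 5.042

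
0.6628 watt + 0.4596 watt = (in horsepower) 0.001505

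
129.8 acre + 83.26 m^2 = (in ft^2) 5.655e+06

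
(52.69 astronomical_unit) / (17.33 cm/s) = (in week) 7.52e+07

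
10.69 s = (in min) 0.1782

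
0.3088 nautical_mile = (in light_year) 6.045e-14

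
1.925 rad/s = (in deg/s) 110.3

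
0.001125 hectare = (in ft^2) 121.1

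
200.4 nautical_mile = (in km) 371.1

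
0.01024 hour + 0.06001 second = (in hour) 0.01026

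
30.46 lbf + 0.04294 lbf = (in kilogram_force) 13.84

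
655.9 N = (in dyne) 6.559e+07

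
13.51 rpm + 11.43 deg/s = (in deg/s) 92.49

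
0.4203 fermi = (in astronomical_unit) 2.81e-27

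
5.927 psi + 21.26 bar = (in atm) 21.39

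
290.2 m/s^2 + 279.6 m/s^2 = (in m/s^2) 569.8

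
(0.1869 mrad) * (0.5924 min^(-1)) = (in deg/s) 0.0001057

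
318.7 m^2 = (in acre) 0.07875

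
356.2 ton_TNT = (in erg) 1.49e+19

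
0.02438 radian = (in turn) 0.00388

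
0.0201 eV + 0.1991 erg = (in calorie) 4.759e-09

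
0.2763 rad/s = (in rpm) 2.638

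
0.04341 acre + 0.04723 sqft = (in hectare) 0.01757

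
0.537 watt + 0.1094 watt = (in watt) 0.6464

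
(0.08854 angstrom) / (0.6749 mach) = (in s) 3.853e-14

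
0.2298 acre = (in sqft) 1.001e+04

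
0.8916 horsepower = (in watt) 664.9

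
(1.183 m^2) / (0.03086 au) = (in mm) 2.562e-07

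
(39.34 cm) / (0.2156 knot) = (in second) 3.547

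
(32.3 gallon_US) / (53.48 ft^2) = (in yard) 0.02691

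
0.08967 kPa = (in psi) 0.01301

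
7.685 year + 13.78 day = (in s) 2.435e+08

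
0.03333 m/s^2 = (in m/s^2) 0.03333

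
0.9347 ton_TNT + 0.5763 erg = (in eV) 2.441e+28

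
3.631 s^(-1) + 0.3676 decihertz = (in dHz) 36.68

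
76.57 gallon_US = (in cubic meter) 0.2898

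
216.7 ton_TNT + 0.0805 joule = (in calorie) 2.167e+11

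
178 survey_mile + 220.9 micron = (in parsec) 9.284e-12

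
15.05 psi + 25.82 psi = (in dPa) 2.818e+06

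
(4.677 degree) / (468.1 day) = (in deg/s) 1.156e-07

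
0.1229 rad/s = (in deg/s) 7.042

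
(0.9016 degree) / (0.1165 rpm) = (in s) 1.29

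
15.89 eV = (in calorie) 6.085e-19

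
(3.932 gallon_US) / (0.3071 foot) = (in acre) 3.929e-05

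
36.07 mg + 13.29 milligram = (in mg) 49.36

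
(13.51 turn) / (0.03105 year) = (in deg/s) 0.004967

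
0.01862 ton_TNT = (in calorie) 1.862e+07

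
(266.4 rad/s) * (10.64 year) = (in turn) 1.423e+10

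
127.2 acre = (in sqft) 5.541e+06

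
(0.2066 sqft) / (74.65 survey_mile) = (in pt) 0.0004529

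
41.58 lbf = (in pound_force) 41.58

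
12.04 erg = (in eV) 7.515e+12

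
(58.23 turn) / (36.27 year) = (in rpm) 3.055e-06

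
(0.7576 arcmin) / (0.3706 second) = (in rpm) 0.005678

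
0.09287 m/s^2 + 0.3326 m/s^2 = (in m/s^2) 0.4255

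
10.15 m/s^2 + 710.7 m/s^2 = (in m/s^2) 720.9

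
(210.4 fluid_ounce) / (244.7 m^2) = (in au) 1.7e-16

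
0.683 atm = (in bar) 0.692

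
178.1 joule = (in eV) 1.112e+21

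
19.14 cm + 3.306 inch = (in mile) 0.0001711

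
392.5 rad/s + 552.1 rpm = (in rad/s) 450.3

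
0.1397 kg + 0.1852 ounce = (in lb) 0.3196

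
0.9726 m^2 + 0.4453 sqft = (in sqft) 10.91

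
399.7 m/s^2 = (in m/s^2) 399.7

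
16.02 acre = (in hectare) 6.483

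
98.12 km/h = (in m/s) 27.26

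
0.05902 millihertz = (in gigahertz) 5.902e-14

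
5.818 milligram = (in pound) 1.283e-05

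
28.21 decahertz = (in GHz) 2.821e-07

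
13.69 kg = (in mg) 1.369e+07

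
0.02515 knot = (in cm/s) 1.294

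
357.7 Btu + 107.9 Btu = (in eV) 3.066e+24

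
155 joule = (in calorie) 37.05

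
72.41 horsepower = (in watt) 5.4e+04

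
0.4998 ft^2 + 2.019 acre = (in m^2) 8171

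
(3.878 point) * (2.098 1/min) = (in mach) 1.405e-07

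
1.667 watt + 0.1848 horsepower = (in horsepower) 0.187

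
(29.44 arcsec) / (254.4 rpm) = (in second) 5.358e-06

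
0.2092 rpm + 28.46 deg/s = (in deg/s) 29.72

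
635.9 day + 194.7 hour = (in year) 1.764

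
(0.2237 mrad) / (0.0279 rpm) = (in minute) 0.001276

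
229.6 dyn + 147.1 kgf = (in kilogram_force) 147.1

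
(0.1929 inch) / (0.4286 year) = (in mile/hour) 8.109e-10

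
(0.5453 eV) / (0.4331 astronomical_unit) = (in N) 1.348e-30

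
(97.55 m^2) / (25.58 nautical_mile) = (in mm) 2.059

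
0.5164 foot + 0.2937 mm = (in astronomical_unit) 1.054e-12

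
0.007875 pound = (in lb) 0.007875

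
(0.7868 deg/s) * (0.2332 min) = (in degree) 11.01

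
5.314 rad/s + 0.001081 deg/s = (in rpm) 50.75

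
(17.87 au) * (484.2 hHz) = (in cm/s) 1.294e+19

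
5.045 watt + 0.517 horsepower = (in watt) 390.6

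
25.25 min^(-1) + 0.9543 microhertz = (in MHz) 4.208e-07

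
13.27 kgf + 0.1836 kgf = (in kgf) 13.45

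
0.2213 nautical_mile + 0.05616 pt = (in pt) 1.162e+06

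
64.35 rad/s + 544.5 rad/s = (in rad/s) 608.9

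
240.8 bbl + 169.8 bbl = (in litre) 6.528e+04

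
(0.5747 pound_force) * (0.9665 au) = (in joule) 3.696e+11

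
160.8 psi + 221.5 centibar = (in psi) 192.9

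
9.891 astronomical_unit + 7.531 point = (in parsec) 4.795e-05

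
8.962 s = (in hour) 0.002489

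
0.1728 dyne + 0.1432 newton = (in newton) 0.1432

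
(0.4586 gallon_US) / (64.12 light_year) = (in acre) 7.071e-25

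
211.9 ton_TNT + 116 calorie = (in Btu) 8.403e+08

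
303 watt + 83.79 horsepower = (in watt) 6.279e+04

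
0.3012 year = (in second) 9.499e+06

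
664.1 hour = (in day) 27.67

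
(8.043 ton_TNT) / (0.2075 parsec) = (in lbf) 1.182e-06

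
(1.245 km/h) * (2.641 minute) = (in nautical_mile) 0.02959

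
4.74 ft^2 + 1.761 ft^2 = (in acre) 0.0001492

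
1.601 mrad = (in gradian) 0.1019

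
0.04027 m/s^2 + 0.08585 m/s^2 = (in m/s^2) 0.1261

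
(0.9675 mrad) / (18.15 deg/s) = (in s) 0.003054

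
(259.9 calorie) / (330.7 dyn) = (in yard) 3.596e+05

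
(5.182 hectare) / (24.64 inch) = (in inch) 3.26e+06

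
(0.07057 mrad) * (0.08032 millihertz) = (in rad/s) 5.668e-09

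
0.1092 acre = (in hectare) 0.04419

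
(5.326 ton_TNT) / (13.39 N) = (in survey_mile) 1.034e+06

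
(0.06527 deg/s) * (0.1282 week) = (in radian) 88.33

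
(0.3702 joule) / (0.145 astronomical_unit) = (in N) 1.707e-11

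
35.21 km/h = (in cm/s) 978.1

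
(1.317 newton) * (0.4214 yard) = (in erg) 5.075e+06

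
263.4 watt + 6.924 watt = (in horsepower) 0.3625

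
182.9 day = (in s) 1.58e+07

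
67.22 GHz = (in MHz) 6.722e+04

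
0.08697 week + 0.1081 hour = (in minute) 883.1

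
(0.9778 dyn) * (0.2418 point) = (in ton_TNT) 1.993e-19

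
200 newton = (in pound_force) 44.96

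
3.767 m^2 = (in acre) 0.0009308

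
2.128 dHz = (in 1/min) 12.77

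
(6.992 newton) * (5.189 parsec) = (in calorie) 2.676e+17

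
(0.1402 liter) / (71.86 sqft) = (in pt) 0.05953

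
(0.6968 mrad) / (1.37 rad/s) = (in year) 1.613e-11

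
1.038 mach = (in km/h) 1272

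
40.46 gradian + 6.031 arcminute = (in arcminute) 2191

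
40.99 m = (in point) 1.162e+05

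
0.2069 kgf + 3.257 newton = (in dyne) 5.286e+05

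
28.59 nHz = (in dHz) 2.859e-07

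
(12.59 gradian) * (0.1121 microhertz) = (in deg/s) 1.27e-06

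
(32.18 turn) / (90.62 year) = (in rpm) 6.756e-07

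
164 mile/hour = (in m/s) 73.31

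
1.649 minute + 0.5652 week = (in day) 3.958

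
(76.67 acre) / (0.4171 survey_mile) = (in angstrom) 4.622e+12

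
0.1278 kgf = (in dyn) 1.253e+05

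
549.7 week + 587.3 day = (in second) 3.832e+08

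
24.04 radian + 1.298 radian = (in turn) 4.033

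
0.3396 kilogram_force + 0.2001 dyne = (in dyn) 3.33e+05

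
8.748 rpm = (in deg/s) 52.49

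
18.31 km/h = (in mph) 11.38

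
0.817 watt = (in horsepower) 0.001096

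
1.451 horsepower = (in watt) 1082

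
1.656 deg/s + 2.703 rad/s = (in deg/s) 156.5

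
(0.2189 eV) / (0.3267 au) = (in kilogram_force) 7.317e-32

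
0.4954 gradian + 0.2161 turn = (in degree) 78.24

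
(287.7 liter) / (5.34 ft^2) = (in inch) 22.83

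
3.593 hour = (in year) 0.0004102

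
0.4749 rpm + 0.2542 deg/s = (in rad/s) 0.05417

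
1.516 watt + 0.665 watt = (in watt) 2.181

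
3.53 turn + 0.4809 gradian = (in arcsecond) 4.576e+06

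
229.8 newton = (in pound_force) 51.66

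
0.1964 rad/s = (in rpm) 1.875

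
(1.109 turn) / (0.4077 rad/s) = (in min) 0.2849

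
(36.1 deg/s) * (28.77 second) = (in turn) 2.885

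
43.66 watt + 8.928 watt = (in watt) 52.59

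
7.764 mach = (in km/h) 9517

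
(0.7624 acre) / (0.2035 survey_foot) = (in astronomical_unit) 3.325e-07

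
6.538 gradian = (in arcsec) 2.118e+04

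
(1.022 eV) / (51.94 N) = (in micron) 3.153e-15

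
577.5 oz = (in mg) 1.637e+07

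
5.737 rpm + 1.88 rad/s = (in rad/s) 2.481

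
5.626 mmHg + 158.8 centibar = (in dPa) 1.596e+06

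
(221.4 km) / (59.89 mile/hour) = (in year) 0.0002622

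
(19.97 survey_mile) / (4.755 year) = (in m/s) 0.0002143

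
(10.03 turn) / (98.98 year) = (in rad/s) 2.019e-08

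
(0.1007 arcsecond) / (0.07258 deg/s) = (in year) 1.222e-11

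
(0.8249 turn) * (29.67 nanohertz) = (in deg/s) 8.811e-06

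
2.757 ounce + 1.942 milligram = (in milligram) 7.816e+04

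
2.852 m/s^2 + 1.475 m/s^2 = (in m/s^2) 4.327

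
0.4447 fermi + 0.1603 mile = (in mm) 2.58e+05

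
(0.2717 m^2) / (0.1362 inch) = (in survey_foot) 257.7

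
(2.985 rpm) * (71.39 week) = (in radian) 1.35e+07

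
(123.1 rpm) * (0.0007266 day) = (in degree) 4.637e+04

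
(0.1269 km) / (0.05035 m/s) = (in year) 7.992e-05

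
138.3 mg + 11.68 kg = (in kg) 11.68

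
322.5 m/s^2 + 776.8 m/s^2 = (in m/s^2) 1099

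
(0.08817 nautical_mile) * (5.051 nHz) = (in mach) 2.422e-09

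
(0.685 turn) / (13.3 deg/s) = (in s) 18.54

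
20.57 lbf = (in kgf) 9.33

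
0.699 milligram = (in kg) 6.99e-07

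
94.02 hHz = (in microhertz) 9.402e+09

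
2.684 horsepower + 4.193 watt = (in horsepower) 2.69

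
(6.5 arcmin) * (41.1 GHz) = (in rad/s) 7.771e+07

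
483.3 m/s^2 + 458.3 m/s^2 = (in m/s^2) 941.6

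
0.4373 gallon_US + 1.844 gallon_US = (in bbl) 0.05432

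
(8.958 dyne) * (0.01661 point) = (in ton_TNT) 1.255e-19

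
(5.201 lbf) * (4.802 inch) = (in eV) 1.761e+19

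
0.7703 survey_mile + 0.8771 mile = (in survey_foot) 8698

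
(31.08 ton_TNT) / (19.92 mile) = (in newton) 4.056e+06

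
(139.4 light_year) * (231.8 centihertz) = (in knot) 5.942e+18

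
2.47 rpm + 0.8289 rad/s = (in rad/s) 1.088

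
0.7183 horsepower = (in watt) 535.6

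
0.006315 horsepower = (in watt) 4.709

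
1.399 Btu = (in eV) 9.213e+21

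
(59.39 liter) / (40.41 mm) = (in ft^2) 15.82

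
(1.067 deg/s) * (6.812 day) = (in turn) 1744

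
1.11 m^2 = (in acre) 0.0002743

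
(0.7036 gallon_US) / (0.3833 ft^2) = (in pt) 212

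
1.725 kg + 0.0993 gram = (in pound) 3.803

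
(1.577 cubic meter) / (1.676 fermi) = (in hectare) 9.409e+10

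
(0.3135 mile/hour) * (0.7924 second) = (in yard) 0.1214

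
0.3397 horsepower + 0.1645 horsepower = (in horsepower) 0.5042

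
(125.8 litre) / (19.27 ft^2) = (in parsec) 2.277e-18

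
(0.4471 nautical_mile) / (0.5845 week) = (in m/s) 0.002342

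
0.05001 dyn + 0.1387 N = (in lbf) 0.03118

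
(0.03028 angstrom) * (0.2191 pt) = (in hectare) 2.34e-20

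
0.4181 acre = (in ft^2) 1.821e+04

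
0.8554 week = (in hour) 143.7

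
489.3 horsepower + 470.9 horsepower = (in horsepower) 960.2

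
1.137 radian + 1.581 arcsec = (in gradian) 72.38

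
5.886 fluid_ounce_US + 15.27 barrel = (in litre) 2428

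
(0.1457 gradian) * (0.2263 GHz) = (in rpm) 4.946e+06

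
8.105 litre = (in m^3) 0.008105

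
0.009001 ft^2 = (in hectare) 8.362e-08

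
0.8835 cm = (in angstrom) 8.835e+07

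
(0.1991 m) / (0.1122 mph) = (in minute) 0.06616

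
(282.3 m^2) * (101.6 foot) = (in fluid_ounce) 2.956e+08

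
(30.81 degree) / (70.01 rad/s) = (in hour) 2.134e-06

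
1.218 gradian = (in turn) 0.003045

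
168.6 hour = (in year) 0.01925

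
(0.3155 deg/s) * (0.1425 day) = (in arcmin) 2.331e+05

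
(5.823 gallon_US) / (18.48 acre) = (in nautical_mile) 1.591e-10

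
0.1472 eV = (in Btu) 2.235e-23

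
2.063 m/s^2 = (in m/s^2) 2.063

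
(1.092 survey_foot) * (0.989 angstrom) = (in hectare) 3.292e-15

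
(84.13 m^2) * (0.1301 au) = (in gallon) 4.326e+14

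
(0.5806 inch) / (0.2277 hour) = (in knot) 3.497e-05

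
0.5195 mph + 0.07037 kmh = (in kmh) 0.9064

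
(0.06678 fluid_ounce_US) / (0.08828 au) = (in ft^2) 1.61e-15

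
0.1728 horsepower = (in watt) 128.9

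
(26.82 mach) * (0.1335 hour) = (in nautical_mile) 2370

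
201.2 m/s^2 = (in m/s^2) 201.2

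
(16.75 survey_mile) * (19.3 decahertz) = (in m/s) 5.203e+06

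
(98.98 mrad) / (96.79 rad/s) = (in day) 1.184e-08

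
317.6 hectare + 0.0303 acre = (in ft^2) 3.419e+07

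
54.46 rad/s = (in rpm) 520.1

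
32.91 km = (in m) 3.291e+04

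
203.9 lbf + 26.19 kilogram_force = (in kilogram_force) 118.7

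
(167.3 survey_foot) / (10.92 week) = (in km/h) 2.78e-05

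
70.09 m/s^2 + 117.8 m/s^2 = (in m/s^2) 187.9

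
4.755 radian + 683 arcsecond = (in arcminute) 1.636e+04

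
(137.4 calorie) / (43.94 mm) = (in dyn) 1.308e+09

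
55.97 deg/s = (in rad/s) 0.9769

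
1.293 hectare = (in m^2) 1.293e+04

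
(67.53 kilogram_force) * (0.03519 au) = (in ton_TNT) 833.2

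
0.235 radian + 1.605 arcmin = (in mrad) 235.5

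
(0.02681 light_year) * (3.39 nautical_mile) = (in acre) 3.935e+14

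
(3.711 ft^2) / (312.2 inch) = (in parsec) 1.409e-18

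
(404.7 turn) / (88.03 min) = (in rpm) 4.597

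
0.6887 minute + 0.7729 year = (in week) 40.3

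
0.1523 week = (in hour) 25.59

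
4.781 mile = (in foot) 2.524e+04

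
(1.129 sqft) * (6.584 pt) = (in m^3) 0.0002436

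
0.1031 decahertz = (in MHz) 1.031e-06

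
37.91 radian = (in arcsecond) 7.819e+06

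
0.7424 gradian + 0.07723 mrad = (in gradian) 0.7473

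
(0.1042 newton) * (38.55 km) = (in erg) 4.017e+10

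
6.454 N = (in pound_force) 1.451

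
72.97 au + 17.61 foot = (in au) 72.97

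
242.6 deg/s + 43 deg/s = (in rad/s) 4.985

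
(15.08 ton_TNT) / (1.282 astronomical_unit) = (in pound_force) 0.07396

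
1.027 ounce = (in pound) 0.06419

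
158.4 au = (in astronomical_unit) 158.4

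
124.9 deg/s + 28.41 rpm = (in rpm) 49.23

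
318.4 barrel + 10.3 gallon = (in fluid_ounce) 1.713e+06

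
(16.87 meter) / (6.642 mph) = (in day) 6.576e-05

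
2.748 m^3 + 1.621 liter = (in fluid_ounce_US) 9.298e+04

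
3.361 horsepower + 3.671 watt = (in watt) 2510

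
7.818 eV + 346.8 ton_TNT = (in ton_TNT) 346.8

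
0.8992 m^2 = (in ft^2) 9.679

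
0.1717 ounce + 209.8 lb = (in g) 9.517e+04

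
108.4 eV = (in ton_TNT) 4.151e-27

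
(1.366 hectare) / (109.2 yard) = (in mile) 0.085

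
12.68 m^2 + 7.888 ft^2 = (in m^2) 13.41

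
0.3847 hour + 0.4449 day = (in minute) 663.7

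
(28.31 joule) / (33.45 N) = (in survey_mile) 0.0005259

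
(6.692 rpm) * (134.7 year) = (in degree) 1.706e+11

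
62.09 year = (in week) 3238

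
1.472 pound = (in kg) 0.6677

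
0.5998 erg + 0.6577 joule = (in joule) 0.6577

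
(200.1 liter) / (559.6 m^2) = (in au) 2.39e-15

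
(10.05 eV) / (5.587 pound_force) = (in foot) 2.126e-19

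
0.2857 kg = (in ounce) 10.08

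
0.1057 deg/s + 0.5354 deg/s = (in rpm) 0.1069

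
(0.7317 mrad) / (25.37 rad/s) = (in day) 3.338e-10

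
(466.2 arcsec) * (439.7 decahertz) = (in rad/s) 9.938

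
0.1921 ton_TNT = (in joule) 8.037e+08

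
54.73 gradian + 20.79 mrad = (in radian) 0.8805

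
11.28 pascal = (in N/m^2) 11.28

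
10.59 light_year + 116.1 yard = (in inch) 3.944e+18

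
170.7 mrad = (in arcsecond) 3.521e+04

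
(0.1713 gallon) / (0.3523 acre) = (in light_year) 4.807e-23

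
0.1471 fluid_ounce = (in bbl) 2.736e-05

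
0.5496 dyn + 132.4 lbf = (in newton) 588.9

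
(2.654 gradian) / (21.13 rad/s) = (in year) 6.256e-11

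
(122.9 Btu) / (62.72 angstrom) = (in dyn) 2.067e+18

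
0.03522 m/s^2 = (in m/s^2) 0.03522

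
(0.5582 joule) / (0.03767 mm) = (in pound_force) 3331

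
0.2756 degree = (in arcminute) 16.54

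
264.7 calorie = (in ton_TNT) 2.647e-07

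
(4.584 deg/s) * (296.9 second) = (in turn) 3.781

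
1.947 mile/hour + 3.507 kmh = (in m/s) 1.845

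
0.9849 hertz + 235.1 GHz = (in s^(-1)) 2.351e+11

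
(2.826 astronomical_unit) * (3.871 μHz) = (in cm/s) 1.637e+08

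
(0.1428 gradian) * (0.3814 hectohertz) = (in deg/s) 4.902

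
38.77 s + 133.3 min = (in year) 0.0002548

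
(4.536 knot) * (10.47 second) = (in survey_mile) 0.01518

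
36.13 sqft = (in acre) 0.0008294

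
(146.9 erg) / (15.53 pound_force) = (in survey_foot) 6.977e-07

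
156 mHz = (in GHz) 1.56e-10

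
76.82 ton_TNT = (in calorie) 7.682e+10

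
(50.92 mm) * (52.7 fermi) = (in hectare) 2.683e-19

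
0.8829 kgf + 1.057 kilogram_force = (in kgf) 1.94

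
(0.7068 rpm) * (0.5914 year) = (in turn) 2.197e+05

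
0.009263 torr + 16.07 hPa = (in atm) 0.01587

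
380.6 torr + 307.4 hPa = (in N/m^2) 8.148e+04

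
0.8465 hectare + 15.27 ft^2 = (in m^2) 8466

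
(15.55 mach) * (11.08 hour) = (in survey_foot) 6.929e+08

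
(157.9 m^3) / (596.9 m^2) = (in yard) 0.2893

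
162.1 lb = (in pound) 162.1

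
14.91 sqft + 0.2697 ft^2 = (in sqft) 15.18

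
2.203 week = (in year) 0.04225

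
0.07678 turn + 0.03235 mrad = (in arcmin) 1659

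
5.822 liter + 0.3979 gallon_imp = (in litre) 7.631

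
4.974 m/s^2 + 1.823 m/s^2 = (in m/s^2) 6.797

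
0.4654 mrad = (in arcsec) 96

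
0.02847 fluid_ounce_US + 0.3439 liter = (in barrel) 0.002168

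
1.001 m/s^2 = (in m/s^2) 1.001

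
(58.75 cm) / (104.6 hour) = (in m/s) 1.56e-06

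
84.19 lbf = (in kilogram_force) 38.19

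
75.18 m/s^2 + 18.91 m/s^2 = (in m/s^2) 94.09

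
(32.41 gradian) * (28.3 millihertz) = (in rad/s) 0.01441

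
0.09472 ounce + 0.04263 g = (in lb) 0.006014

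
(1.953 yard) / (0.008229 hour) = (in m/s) 0.06028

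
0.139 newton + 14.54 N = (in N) 14.68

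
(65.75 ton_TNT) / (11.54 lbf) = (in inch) 2.11e+11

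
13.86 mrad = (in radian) 0.01386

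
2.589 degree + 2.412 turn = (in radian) 15.2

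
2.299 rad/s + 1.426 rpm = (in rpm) 23.38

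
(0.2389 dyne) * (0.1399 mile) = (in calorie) 0.0001286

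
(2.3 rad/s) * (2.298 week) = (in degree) 1.832e+08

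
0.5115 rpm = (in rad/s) 0.05356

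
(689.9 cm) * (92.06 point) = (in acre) 5.537e-05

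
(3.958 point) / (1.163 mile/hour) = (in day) 3.108e-08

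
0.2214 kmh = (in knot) 0.1195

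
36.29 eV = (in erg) 5.814e-11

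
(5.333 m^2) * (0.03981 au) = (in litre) 3.176e+13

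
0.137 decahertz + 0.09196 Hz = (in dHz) 14.62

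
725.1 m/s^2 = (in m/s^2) 725.1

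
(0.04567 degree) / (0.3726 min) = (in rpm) 0.0003405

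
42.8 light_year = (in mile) 2.516e+14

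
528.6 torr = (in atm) 0.6955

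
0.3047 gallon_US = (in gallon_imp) 0.2537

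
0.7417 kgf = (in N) 7.274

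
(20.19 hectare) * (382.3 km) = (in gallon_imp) 1.698e+13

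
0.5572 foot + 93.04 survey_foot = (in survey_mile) 0.01773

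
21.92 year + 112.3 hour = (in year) 21.93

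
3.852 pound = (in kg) 1.747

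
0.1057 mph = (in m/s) 0.04725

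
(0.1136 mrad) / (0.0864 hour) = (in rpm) 3.488e-06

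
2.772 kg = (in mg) 2.772e+06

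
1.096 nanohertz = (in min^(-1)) 6.576e-08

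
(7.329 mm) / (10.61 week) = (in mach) 3.354e-12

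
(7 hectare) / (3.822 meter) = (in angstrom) 1.832e+14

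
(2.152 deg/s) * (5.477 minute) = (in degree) 707.2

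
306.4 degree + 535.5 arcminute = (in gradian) 350.4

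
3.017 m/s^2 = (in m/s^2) 3.017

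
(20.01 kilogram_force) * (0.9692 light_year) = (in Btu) 1.705e+15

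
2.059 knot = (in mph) 2.369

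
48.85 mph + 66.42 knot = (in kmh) 201.6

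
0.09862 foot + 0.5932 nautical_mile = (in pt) 3.114e+06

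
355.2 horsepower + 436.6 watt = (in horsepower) 355.8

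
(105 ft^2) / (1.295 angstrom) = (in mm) 7.533e+13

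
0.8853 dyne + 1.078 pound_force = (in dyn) 4.795e+05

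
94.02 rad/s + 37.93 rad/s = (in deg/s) 7560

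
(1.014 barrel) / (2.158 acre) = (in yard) 2.019e-05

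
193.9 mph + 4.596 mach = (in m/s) 1652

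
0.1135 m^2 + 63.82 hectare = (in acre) 157.7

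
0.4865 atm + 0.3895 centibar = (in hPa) 496.8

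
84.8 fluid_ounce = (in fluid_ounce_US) 84.8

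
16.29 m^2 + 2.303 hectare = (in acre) 5.695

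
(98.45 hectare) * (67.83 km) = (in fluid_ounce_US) 2.258e+15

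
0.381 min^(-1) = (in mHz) 6.35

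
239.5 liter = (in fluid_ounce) 8098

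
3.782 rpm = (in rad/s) 0.3961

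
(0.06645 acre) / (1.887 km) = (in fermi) 1.425e+14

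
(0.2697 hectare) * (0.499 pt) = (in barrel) 2.986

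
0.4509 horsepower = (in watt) 336.2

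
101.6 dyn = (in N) 0.001016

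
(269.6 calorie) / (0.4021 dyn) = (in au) 0.001875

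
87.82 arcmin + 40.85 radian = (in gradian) 2602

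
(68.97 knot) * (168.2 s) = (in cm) 5.968e+05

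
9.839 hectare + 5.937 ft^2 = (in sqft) 1.059e+06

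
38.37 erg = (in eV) 2.395e+13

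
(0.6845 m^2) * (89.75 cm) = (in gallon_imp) 135.1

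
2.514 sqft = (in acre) 5.771e-05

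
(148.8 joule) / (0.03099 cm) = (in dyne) 4.802e+10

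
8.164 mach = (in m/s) 2780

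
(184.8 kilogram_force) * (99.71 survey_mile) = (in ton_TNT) 0.06951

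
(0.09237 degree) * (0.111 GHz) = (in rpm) 1.709e+06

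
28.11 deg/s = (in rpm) 4.685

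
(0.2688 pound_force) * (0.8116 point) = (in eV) 2.137e+15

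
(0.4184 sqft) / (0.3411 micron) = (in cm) 1.14e+07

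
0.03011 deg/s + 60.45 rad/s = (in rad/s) 60.45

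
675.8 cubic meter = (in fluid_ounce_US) 2.285e+07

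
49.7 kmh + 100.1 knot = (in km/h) 235.1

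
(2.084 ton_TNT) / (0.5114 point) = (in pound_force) 1.087e+13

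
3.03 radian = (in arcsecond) 6.25e+05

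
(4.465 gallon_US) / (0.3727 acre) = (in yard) 1.226e-05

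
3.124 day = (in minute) 4499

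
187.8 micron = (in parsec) 6.086e-21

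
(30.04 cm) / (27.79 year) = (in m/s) 3.428e-10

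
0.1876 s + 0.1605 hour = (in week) 0.0009557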